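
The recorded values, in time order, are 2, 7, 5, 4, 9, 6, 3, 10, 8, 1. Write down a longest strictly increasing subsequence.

2, 7, 9, 10

Patience tails give the LIS length; then backtrack through the dp parents:
2 → extends → [2]
7 → extends → [2, 7]
5 → replaces 7 → [2, 5]
4 → replaces 5 → [2, 4]
9 → extends → [2, 4, 9]
6 → replaces 9 → [2, 4, 6]
3 → replaces 4 → [2, 3, 6]
10 → extends → [2, 3, 6, 10]
8 → replaces 10 → [2, 3, 6, 8]
1 → replaces 2 → [1, 3, 6, 8]
Length 4; one witness is 2, 7, 9, 10.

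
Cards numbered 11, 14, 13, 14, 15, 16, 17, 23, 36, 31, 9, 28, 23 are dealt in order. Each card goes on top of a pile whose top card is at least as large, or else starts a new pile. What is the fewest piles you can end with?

8

Place each on the leftmost legal pile:
11 → new pile 1 (tops now [11])
14 → new pile 2 (tops now [11, 14])
13 → pile 2 (tops now [11, 13])
14 → new pile 3 (tops now [11, 13, 14])
15 → new pile 4 (tops now [11, 13, 14, 15])
16 → new pile 5 (tops now [11, 13, 14, 15, 16])
17 → new pile 6 (tops now [11, 13, 14, 15, 16, 17])
23 → new pile 7 (tops now [11, 13, 14, 15, 16, 17, 23])
36 → new pile 8 (tops now [11, 13, 14, 15, 16, 17, 23, 36])
31 → pile 8 (tops now [11, 13, 14, 15, 16, 17, 23, 31])
9 → pile 1 (tops now [9, 13, 14, 15, 16, 17, 23, 31])
28 → pile 8 (tops now [9, 13, 14, 15, 16, 17, 23, 28])
23 → pile 7 (tops now [9, 13, 14, 15, 16, 17, 23, 28])
Eight piles.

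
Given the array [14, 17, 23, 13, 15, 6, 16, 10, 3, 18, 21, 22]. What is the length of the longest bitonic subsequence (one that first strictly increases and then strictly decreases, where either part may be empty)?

inc[i] = longest strictly increasing subsequence ending at i; dec[i] = longest strictly decreasing subsequence starting at i:
i:      1  2  3  4  5  6  7  8  9 10 11 12
a[i]:  14 17 23 13 15  6 16 10  3 18 21 22
inc:    1  2  3  1  2  1  3  2  1  4  5  6
dec:    4  4  4  3  3  2  3  2  1  1  1  1
Best peak at i=3 (value 23): inc=3, dec=4, length 3+4−1 = 6.

6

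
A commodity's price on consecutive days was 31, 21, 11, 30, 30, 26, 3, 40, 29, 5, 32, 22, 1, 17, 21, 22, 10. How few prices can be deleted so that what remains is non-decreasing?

12

Fewest deletions = n − (longest non-decreasing subsequence).
Patience tails:
31 → extends → [31]
21 → replaces 31 → [21]
11 → replaces 21 → [11]
30 → extends → [11, 30]
30 → extends → [11, 30, 30]
26 → replaces 30 → [11, 26, 30]
3 → replaces 11 → [3, 26, 30]
40 → extends → [3, 26, 30, 40]
29 → replaces 30 → [3, 26, 29, 40]
5 → replaces 26 → [3, 5, 29, 40]
32 → replaces 40 → [3, 5, 29, 32]
22 → replaces 29 → [3, 5, 22, 32]
1 → replaces 3 → [1, 5, 22, 32]
17 → replaces 22 → [1, 5, 17, 32]
21 → replaces 32 → [1, 5, 17, 21]
22 → extends → [1, 5, 17, 21, 22]
10 → replaces 17 → [1, 5, 10, 21, 22]
Longest non-decreasing subsequence has length 5, so deletions = 17 − 5 = 12.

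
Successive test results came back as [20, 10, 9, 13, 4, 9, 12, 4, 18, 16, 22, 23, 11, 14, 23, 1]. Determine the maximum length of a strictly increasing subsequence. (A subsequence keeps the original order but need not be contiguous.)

Track the smallest tail for each achievable length (strict):
20 → extends → [20]
10 → replaces 20 → [10]
9 → replaces 10 → [9]
13 → extends → [9, 13]
4 → replaces 9 → [4, 13]
9 → replaces 13 → [4, 9]
12 → extends → [4, 9, 12]
4 → already a tail → [4, 9, 12]
18 → extends → [4, 9, 12, 18]
16 → replaces 18 → [4, 9, 12, 16]
22 → extends → [4, 9, 12, 16, 22]
23 → extends → [4, 9, 12, 16, 22, 23]
11 → replaces 12 → [4, 9, 11, 16, 22, 23]
14 → replaces 16 → [4, 9, 11, 14, 22, 23]
23 → already a tail → [4, 9, 11, 14, 22, 23]
1 → replaces 4 → [1, 9, 11, 14, 22, 23]
Six tails, so the longest strictly increasing subsequence has length 6 (e.g. 4, 9, 12, 18, 22, 23).

6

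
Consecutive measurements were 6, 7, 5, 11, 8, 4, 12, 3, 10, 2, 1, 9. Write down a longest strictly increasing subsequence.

Patience tails give the LIS length; then backtrack through the dp parents:
6 → extends → [6]
7 → extends → [6, 7]
5 → replaces 6 → [5, 7]
11 → extends → [5, 7, 11]
8 → replaces 11 → [5, 7, 8]
4 → replaces 5 → [4, 7, 8]
12 → extends → [4, 7, 8, 12]
3 → replaces 4 → [3, 7, 8, 12]
10 → replaces 12 → [3, 7, 8, 10]
2 → replaces 3 → [2, 7, 8, 10]
1 → replaces 2 → [1, 7, 8, 10]
9 → replaces 10 → [1, 7, 8, 9]
Length 4; one witness is 6, 7, 11, 12.

6, 7, 11, 12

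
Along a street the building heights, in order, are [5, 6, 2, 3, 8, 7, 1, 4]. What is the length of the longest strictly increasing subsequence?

3

Let dp[i] be the length of the longest such subsequence ending at index i:
i:     1 2 3 4 5 6 7 8
a[i]:  5 6 2 3 8 7 1 4
dp:    1 2 1 2 3 3 1 3
Maximum dp value is 3.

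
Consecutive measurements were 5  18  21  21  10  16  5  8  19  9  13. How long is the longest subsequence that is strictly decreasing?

3

Let dp[i] be the longest strictly decreasing subsequence ending at i:
i:      1  2  3  4  5  6  7  8  9 10 11
a[i]:   5 18 21 21 10 16  5  8 19  9 13
dp:     1  1  1  1  2  2  3  3  2  3  3
Maximum is 3.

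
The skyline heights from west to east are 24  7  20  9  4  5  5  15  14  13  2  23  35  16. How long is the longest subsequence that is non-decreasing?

6

Track the smallest tail for each achievable length (allowing ties):
24 → extends → [24]
7 → replaces 24 → [7]
20 → extends → [7, 20]
9 → replaces 20 → [7, 9]
4 → replaces 7 → [4, 9]
5 → replaces 9 → [4, 5]
5 → extends → [4, 5, 5]
15 → extends → [4, 5, 5, 15]
14 → replaces 15 → [4, 5, 5, 14]
13 → replaces 14 → [4, 5, 5, 13]
2 → replaces 4 → [2, 5, 5, 13]
23 → extends → [2, 5, 5, 13, 23]
35 → extends → [2, 5, 5, 13, 23, 35]
16 → replaces 23 → [2, 5, 5, 13, 16, 35]
Six tails, so the longest non-decreasing subsequence has length 6 (e.g. 4, 5, 5, 15, 23, 35).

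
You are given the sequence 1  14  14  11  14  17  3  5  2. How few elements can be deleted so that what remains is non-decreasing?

Fewest deletions = n − (longest non-decreasing subsequence).
Patience tails:
1 → extends → [1]
14 → extends → [1, 14]
14 → extends → [1, 14, 14]
11 → replaces 14 → [1, 11, 14]
14 → extends → [1, 11, 14, 14]
17 → extends → [1, 11, 14, 14, 17]
3 → replaces 11 → [1, 3, 14, 14, 17]
5 → replaces 14 → [1, 3, 5, 14, 17]
2 → replaces 3 → [1, 2, 5, 14, 17]
Longest non-decreasing subsequence has length 5, so deletions = 9 − 5 = 4.

4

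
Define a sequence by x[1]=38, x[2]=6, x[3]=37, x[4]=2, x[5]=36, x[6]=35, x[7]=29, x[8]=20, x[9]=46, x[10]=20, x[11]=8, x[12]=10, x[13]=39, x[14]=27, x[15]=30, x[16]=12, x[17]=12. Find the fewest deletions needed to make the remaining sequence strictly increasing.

Fewest deletions = n − (longest strictly increasing subsequence).
i:      1  2  3  4  5  6  7  8  9 10 11 12 13 14 15 16 17
x[i]:  38  6 37  2 36 35 29 20 46 20  8 10 39 27 30 12 12
dp:     1  1  2  1  2  2  2  2  3  2  2  3  4  4  5  4  4
max dp = 5, so deletions = 17 − 5 = 12.

12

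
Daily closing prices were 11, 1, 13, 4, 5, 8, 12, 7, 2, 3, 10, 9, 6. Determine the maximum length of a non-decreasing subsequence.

Let dp[i] be the length of the longest such subsequence ending at index i:
i:      1  2  3  4  5  6  7  8  9 10 11 12 13
a[i]:  11  1 13  4  5  8 12  7  2  3 10  9  6
dp:     1  1  2  2  3  4  5  4  2  3  5  5  4
Maximum dp value is 5.

5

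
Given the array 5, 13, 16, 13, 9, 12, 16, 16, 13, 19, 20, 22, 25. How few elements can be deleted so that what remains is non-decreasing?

Fewest deletions = n − (longest non-decreasing subsequence).
i:      1  2  3  4  5  6  7  8  9 10 11 12 13
a[i]:   5 13 16 13  9 12 16 16 13 19 20 22 25
dp:     1  2  3  3  2  3  4  5  4  6  7  8  9
max dp = 9, so deletions = 13 − 9 = 4.

4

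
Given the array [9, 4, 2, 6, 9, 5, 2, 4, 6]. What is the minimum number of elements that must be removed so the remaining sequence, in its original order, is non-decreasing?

Fewest deletions = n − (longest non-decreasing subsequence).
i:     1 2 3 4 5 6 7 8 9
a[i]:  9 4 2 6 9 5 2 4 6
dp:    1 1 1 2 3 2 2 3 4
max dp = 4, so deletions = 9 − 4 = 5.

5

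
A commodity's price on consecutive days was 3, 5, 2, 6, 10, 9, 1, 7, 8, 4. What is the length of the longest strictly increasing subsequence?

5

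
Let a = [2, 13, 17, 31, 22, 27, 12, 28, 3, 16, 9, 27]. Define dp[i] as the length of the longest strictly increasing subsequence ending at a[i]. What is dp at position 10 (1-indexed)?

3

dp[i] = 1 + max{dp[j] : j<i, a[j]<a[i]} (or 1 if no such j):
i:      1  2  3  4  5  6  7  8  9 10 11 12
a[i]:   2 13 17 31 22 27 12 28  3 16  9 27
dp:     1  2  3  4  4  5  2  6  2  3  3  5
At index 10 the value is 3.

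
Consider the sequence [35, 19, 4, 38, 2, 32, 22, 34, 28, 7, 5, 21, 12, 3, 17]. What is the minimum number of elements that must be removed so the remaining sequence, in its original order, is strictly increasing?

11

Fewest deletions = n − (longest strictly increasing subsequence).
Patience tails:
35 → extends → [35]
19 → replaces 35 → [19]
4 → replaces 19 → [4]
38 → extends → [4, 38]
2 → replaces 4 → [2, 38]
32 → replaces 38 → [2, 32]
22 → replaces 32 → [2, 22]
34 → extends → [2, 22, 34]
28 → replaces 34 → [2, 22, 28]
7 → replaces 22 → [2, 7, 28]
5 → replaces 7 → [2, 5, 28]
21 → replaces 28 → [2, 5, 21]
12 → replaces 21 → [2, 5, 12]
3 → replaces 5 → [2, 3, 12]
17 → extends → [2, 3, 12, 17]
Longest strictly increasing subsequence has length 4, so deletions = 15 − 4 = 11.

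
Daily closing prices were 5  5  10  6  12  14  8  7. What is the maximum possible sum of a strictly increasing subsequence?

Let S[i] be the best sum of a strictly increasing subsequence ending at i:
i:      1  2  3  4  5  6  7  8
a[i]:   5  5 10  6 12 14  8  7
S:      5  5 15 11 27 41 19 18
Maximum is 41 (e.g. 5 + 10 + 12 + 14).

41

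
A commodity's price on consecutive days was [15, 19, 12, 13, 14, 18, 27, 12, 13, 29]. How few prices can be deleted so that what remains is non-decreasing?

4

Fewest deletions = n − (longest non-decreasing subsequence).
Patience tails:
15 → extends → [15]
19 → extends → [15, 19]
12 → replaces 15 → [12, 19]
13 → replaces 19 → [12, 13]
14 → extends → [12, 13, 14]
18 → extends → [12, 13, 14, 18]
27 → extends → [12, 13, 14, 18, 27]
12 → replaces 13 → [12, 12, 14, 18, 27]
13 → replaces 14 → [12, 12, 13, 18, 27]
29 → extends → [12, 12, 13, 18, 27, 29]
Longest non-decreasing subsequence has length 6, so deletions = 10 − 6 = 4.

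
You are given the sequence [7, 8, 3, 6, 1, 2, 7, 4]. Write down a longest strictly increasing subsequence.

Patience tails give the LIS length; then backtrack through the dp parents:
7 → extends → [7]
8 → extends → [7, 8]
3 → replaces 7 → [3, 8]
6 → replaces 8 → [3, 6]
1 → replaces 3 → [1, 6]
2 → replaces 6 → [1, 2]
7 → extends → [1, 2, 7]
4 → replaces 7 → [1, 2, 4]
Length 3; one witness is 3, 6, 7.

3, 6, 7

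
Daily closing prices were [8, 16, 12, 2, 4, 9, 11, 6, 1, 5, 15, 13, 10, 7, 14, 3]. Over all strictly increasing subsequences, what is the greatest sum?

55

Let S[i] be the best sum of a strictly increasing subsequence ending at i:
i:      1  2  3  4  5  6  7  8  9 10 11 12 13 14 15 16
a[i]:   8 16 12  2  4  9 11  6  1  5 15 13 10  7 14  3
S:      8 24 20  2  6 17 28 12  1 11 43 41 27 19 55  5
Maximum is 55 (e.g. 8 + 9 + 11 + 13 + 14).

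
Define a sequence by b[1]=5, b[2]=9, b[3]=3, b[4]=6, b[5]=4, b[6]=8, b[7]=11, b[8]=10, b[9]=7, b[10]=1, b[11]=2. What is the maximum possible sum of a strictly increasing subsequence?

30

Let S[i] be the best sum of a strictly increasing subsequence ending at i:
i:      1  2  3  4  5  6  7  8  9 10 11
b[i]:   5  9  3  6  4  8 11 10  7  1  2
S:      5 14  3 11  7 19 30 29 18  1  3
Maximum is 30 (e.g. 5 + 6 + 8 + 11).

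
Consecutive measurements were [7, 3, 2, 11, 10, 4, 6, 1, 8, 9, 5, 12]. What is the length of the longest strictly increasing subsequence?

6

Track the smallest tail for each achievable length (strict):
7 → extends → [7]
3 → replaces 7 → [3]
2 → replaces 3 → [2]
11 → extends → [2, 11]
10 → replaces 11 → [2, 10]
4 → replaces 10 → [2, 4]
6 → extends → [2, 4, 6]
1 → replaces 2 → [1, 4, 6]
8 → extends → [1, 4, 6, 8]
9 → extends → [1, 4, 6, 8, 9]
5 → replaces 6 → [1, 4, 5, 8, 9]
12 → extends → [1, 4, 5, 8, 9, 12]
Six tails, so the longest strictly increasing subsequence has length 6 (e.g. 3, 4, 6, 8, 9, 12).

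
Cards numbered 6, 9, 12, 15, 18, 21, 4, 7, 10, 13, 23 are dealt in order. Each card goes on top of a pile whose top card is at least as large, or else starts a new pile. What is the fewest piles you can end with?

7

Place each on the leftmost legal pile:
6 → new pile 1 (tops now [6])
9 → new pile 2 (tops now [6, 9])
12 → new pile 3 (tops now [6, 9, 12])
15 → new pile 4 (tops now [6, 9, 12, 15])
18 → new pile 5 (tops now [6, 9, 12, 15, 18])
21 → new pile 6 (tops now [6, 9, 12, 15, 18, 21])
4 → pile 1 (tops now [4, 9, 12, 15, 18, 21])
7 → pile 2 (tops now [4, 7, 12, 15, 18, 21])
10 → pile 3 (tops now [4, 7, 10, 15, 18, 21])
13 → pile 4 (tops now [4, 7, 10, 13, 18, 21])
23 → new pile 7 (tops now [4, 7, 10, 13, 18, 21, 23])
Seven piles.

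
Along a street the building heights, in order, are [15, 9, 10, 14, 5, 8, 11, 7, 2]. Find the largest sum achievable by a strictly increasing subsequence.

33

Let S[i] be the best sum of a strictly increasing subsequence ending at i:
i:      1  2  3  4  5  6  7  8  9
a[i]:  15  9 10 14  5  8 11  7  2
S:     15  9 19 33  5 13 30 12  2
Maximum is 33 (e.g. 9 + 10 + 14).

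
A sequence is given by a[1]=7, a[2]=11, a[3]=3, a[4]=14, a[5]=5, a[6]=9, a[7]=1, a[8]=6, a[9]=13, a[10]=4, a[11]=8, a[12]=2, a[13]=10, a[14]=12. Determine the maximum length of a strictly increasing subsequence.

Track the smallest tail for each achievable length (strict):
7 → extends → [7]
11 → extends → [7, 11]
3 → replaces 7 → [3, 11]
14 → extends → [3, 11, 14]
5 → replaces 11 → [3, 5, 14]
9 → replaces 14 → [3, 5, 9]
1 → replaces 3 → [1, 5, 9]
6 → replaces 9 → [1, 5, 6]
13 → extends → [1, 5, 6, 13]
4 → replaces 5 → [1, 4, 6, 13]
8 → replaces 13 → [1, 4, 6, 8]
2 → replaces 4 → [1, 2, 6, 8]
10 → extends → [1, 2, 6, 8, 10]
12 → extends → [1, 2, 6, 8, 10, 12]
Six tails, so the longest strictly increasing subsequence has length 6 (e.g. 3, 5, 6, 8, 10, 12).

6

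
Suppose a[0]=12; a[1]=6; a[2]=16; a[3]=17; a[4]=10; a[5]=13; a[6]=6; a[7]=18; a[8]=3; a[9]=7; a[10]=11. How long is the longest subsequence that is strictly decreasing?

Negate each value so 'decreasing' becomes 'increasing', then run patience tails on the negated sequence:
-12 → extends → [-12]
-6 → extends → [-12, -6]
-16 → replaces -12 → [-16, -6]
-17 → replaces -16 → [-17, -6]
-10 → replaces -6 → [-17, -10]
-13 → replaces -10 → [-17, -13]
-6 → extends → [-17, -13, -6]
-18 → replaces -17 → [-18, -13, -6]
-3 → extends → [-18, -13, -6, -3]
-7 → replaces -6 → [-18, -13, -7, -3]
-11 → replaces -7 → [-18, -13, -11, -3]
Four tails, so the longest strictly decreasing subsequence of the original has length 4.

4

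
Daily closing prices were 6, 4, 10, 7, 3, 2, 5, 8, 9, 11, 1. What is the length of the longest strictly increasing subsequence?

Track the smallest tail for each achievable length (strict):
6 → extends → [6]
4 → replaces 6 → [4]
10 → extends → [4, 10]
7 → replaces 10 → [4, 7]
3 → replaces 4 → [3, 7]
2 → replaces 3 → [2, 7]
5 → replaces 7 → [2, 5]
8 → extends → [2, 5, 8]
9 → extends → [2, 5, 8, 9]
11 → extends → [2, 5, 8, 9, 11]
1 → replaces 2 → [1, 5, 8, 9, 11]
Five tails, so the longest strictly increasing subsequence has length 5 (e.g. 6, 7, 8, 9, 11).

5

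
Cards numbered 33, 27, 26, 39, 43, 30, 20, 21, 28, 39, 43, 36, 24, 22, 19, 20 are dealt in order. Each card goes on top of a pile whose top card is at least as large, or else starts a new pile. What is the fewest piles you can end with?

5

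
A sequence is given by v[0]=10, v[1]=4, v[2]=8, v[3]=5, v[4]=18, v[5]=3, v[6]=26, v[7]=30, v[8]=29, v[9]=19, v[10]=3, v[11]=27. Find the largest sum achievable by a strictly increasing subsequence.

Let S[i] be the best sum of a strictly increasing subsequence ending at i:
i:      0  1  2  3  4  5  6  7  8  9 10 11
v[i]:  10  4  8  5 18  3 26 30 29 19  3 27
S:     10  4 12  9 30  3 56 86 85 49  3 83
Maximum is 86 (e.g. 4 + 8 + 18 + 26 + 30).

86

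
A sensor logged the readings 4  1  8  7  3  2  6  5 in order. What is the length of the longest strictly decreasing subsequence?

4

Negate each value so 'decreasing' becomes 'increasing', then run patience tails on the negated sequence:
-4 → extends → [-4]
-1 → extends → [-4, -1]
-8 → replaces -4 → [-8, -1]
-7 → replaces -1 → [-8, -7]
-3 → extends → [-8, -7, -3]
-2 → extends → [-8, -7, -3, -2]
-6 → replaces -3 → [-8, -7, -6, -2]
-5 → replaces -2 → [-8, -7, -6, -5]
Four tails, so the longest strictly decreasing subsequence of the original has length 4.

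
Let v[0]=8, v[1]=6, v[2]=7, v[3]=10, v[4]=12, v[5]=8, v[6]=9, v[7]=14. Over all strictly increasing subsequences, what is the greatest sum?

49

Let S[i] be the best sum of a strictly increasing subsequence ending at i:
i:      0  1  2  3  4  5  6  7
v[i]:   8  6  7 10 12  8  9 14
S:      8  6 13 23 35 21 30 49
Maximum is 49 (e.g. 6 + 7 + 10 + 12 + 14).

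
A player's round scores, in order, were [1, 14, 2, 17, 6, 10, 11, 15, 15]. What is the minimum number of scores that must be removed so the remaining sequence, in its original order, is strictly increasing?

3

Fewest deletions = n − (longest strictly increasing subsequence).
Patience tails:
1 → extends → [1]
14 → extends → [1, 14]
2 → replaces 14 → [1, 2]
17 → extends → [1, 2, 17]
6 → replaces 17 → [1, 2, 6]
10 → extends → [1, 2, 6, 10]
11 → extends → [1, 2, 6, 10, 11]
15 → extends → [1, 2, 6, 10, 11, 15]
15 → already a tail → [1, 2, 6, 10, 11, 15]
Longest strictly increasing subsequence has length 6, so deletions = 9 − 6 = 3.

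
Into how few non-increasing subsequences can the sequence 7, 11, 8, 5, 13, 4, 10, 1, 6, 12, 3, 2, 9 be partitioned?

4

The minimum number of non-increasing subsequences covering a sequence equals the length of its longest strictly increasing subsequence.
LIS length is 4 (e.g. 7, 8, 10, 12), so 4 piles are needed.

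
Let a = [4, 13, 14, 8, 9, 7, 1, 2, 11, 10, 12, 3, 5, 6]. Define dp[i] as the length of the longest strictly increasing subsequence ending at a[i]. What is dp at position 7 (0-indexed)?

2

dp[i] = 1 + max{dp[j] : j<i, a[j]<a[i]} (or 1 if no such j):
i:      0  1  2  3  4  5  6  7  8  9 10 11 12 13
a[i]:   4 13 14  8  9  7  1  2 11 10 12  3  5  6
dp:     1  2  3  2  3  2  1  2  4  4  5  3  4  5
At index 7 the value is 2.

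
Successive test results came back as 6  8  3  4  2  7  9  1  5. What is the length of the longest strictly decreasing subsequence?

Negate each value so 'decreasing' becomes 'increasing', then run patience tails on the negated sequence:
-6 → extends → [-6]
-8 → replaces -6 → [-8]
-3 → extends → [-8, -3]
-4 → replaces -3 → [-8, -4]
-2 → extends → [-8, -4, -2]
-7 → replaces -4 → [-8, -7, -2]
-9 → replaces -8 → [-9, -7, -2]
-1 → extends → [-9, -7, -2, -1]
-5 → replaces -2 → [-9, -7, -5, -1]
Four tails, so the longest strictly decreasing subsequence of the original has length 4.

4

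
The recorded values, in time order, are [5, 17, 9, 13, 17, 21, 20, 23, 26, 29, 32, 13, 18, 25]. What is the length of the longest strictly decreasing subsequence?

3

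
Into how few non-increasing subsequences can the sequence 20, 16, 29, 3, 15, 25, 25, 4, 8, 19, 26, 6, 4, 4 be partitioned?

5

Place each on the leftmost legal pile:
20 → new pile 1 (tops now [20])
16 → pile 1 (tops now [16])
29 → new pile 2 (tops now [16, 29])
3 → pile 1 (tops now [3, 29])
15 → pile 2 (tops now [3, 15])
25 → new pile 3 (tops now [3, 15, 25])
25 → pile 3 (tops now [3, 15, 25])
4 → pile 2 (tops now [3, 4, 25])
8 → pile 3 (tops now [3, 4, 8])
19 → new pile 4 (tops now [3, 4, 8, 19])
26 → new pile 5 (tops now [3, 4, 8, 19, 26])
6 → pile 3 (tops now [3, 4, 6, 19, 26])
4 → pile 2 (tops now [3, 4, 6, 19, 26])
4 → pile 2 (tops now [3, 4, 6, 19, 26])
Five piles.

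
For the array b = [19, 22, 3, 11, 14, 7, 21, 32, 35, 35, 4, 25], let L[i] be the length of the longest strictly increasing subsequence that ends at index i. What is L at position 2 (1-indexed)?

2

dp[i] = 1 + max{dp[j] : j<i, b[j]<b[i]} (or 1 if no such j):
i:      1  2  3  4  5  6  7  8  9 10 11 12
b[i]:  19 22  3 11 14  7 21 32 35 35  4 25
dp:     1  2  1  2  3  2  4  5  6  6  2  5
At index 2 the value is 2.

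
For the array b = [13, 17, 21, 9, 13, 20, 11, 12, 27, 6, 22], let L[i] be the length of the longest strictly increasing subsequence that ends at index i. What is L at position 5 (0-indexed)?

3

dp[i] = 1 + max{dp[j] : j<i, b[j]<b[i]} (or 1 if no such j):
i:      0  1  2  3  4  5  6  7  8  9 10
b[i]:  13 17 21  9 13 20 11 12 27  6 22
dp:     1  2  3  1  2  3  2  3  4  1  4
At index 5 the value is 3.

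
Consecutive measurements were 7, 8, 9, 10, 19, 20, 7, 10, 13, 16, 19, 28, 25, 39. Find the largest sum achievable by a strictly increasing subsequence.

149

Let S[i] be the best sum of a strictly increasing subsequence ending at i:
i:       1   2   3   4   5   6   7   8   9  10  11  12  13  14
a[i]:    7   8   9  10  19  20   7  10  13  16  19  28  25  39
S:       7  15  24  34  53  73   7  34  47  63  82 110 107 149
Maximum is 149 (e.g. 7 + 8 + 9 + 10 + 13 + 16 + 19 + 28 + 39).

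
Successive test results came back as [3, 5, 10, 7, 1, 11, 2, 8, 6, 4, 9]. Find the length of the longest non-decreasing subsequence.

Track the smallest tail for each achievable length (allowing ties):
3 → extends → [3]
5 → extends → [3, 5]
10 → extends → [3, 5, 10]
7 → replaces 10 → [3, 5, 7]
1 → replaces 3 → [1, 5, 7]
11 → extends → [1, 5, 7, 11]
2 → replaces 5 → [1, 2, 7, 11]
8 → replaces 11 → [1, 2, 7, 8]
6 → replaces 7 → [1, 2, 6, 8]
4 → replaces 6 → [1, 2, 4, 8]
9 → extends → [1, 2, 4, 8, 9]
Five tails, so the longest non-decreasing subsequence has length 5 (e.g. 3, 5, 7, 8, 9).

5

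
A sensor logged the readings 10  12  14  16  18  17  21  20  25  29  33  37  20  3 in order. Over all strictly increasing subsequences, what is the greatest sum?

215

Let S[i] be the best sum of a strictly increasing subsequence ending at i:
i:       1   2   3   4   5   6   7   8   9  10  11  12  13  14
a[i]:   10  12  14  16  18  17  21  20  25  29  33  37  20   3
S:      10  22  36  52  70  69  91  90 116 145 178 215  90   3
Maximum is 215 (e.g. 10 + 12 + 14 + 16 + 18 + 21 + 25 + 29 + 33 + 37).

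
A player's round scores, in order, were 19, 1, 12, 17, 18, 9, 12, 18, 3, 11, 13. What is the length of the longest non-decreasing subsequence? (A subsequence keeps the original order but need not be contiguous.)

5

Track the smallest tail for each achievable length (allowing ties):
19 → extends → [19]
1 → replaces 19 → [1]
12 → extends → [1, 12]
17 → extends → [1, 12, 17]
18 → extends → [1, 12, 17, 18]
9 → replaces 12 → [1, 9, 17, 18]
12 → replaces 17 → [1, 9, 12, 18]
18 → extends → [1, 9, 12, 18, 18]
3 → replaces 9 → [1, 3, 12, 18, 18]
11 → replaces 12 → [1, 3, 11, 18, 18]
13 → replaces 18 → [1, 3, 11, 13, 18]
Five tails, so the longest non-decreasing subsequence has length 5 (e.g. 1, 12, 17, 18, 18).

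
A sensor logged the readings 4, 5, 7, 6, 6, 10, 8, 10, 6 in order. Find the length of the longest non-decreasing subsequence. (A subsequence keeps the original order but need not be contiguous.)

Track the smallest tail for each achievable length (allowing ties):
4 → extends → [4]
5 → extends → [4, 5]
7 → extends → [4, 5, 7]
6 → replaces 7 → [4, 5, 6]
6 → extends → [4, 5, 6, 6]
10 → extends → [4, 5, 6, 6, 10]
8 → replaces 10 → [4, 5, 6, 6, 8]
10 → extends → [4, 5, 6, 6, 8, 10]
6 → replaces 8 → [4, 5, 6, 6, 6, 10]
Six tails, so the longest non-decreasing subsequence has length 6 (e.g. 4, 5, 6, 6, 10, 10).

6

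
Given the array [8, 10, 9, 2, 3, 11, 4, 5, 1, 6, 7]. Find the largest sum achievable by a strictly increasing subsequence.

Let S[i] be the best sum of a strictly increasing subsequence ending at i:
i:      1  2  3  4  5  6  7  8  9 10 11
a[i]:   8 10  9  2  3 11  4  5  1  6  7
S:      8 18 17  2  5 29  9 14  1 20 27
Maximum is 29 (e.g. 8 + 10 + 11).

29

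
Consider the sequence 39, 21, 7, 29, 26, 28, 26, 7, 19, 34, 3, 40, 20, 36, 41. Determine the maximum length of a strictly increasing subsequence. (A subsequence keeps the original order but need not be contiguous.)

6

Let dp[i] be the length of the longest such subsequence ending at index i:
i:      1  2  3  4  5  6  7  8  9 10 11 12 13 14 15
a[i]:  39 21  7 29 26 28 26  7 19 34  3 40 20 36 41
dp:     1  1  1  2  2  3  2  1  2  4  1  5  3  5  6
Maximum dp value is 6.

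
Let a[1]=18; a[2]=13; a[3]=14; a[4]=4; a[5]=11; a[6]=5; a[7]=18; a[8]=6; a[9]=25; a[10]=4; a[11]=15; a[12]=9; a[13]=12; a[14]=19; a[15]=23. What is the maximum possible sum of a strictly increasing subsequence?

87

Let S[i] be the best sum of a strictly increasing subsequence ending at i:
i:      1  2  3  4  5  6  7  8  9 10 11 12 13 14 15
a[i]:  18 13 14  4 11  5 18  6 25  4 15  9 12 19 23
S:     18 13 27  4 15  9 45 15 70  4 42 24 36 64 87
Maximum is 87 (e.g. 13 + 14 + 18 + 19 + 23).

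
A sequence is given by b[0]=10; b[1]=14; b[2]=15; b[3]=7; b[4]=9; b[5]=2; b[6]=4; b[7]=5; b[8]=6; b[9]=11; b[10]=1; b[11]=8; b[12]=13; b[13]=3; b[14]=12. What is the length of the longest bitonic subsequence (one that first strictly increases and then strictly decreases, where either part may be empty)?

7

inc[i] = longest strictly increasing subsequence ending at i; dec[i] = longest strictly decreasing subsequence starting at i:
i:      0  1  2  3  4  5  6  7  8  9 10 11 12 13 14
b[i]:  10 14 15  7  9  2  4  5  6 11  1  8 13  3 12
inc:    1  2  3  1  2  1  2  3  4  5  1  5  6  2  6
dec:    4  4  4  3  3  2  2  2  2  3  1  2  2  1  1
Best peak at i=9 (value 11): inc=5, dec=3, length 5+3−1 = 7.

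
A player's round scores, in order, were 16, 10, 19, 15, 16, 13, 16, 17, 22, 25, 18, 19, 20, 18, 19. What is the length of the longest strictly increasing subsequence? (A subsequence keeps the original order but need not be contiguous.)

7

Track the smallest tail for each achievable length (strict):
16 → extends → [16]
10 → replaces 16 → [10]
19 → extends → [10, 19]
15 → replaces 19 → [10, 15]
16 → extends → [10, 15, 16]
13 → replaces 15 → [10, 13, 16]
16 → already a tail → [10, 13, 16]
17 → extends → [10, 13, 16, 17]
22 → extends → [10, 13, 16, 17, 22]
25 → extends → [10, 13, 16, 17, 22, 25]
18 → replaces 22 → [10, 13, 16, 17, 18, 25]
19 → replaces 25 → [10, 13, 16, 17, 18, 19]
20 → extends → [10, 13, 16, 17, 18, 19, 20]
18 → already a tail → [10, 13, 16, 17, 18, 19, 20]
19 → already a tail → [10, 13, 16, 17, 18, 19, 20]
Seven tails, so the longest strictly increasing subsequence has length 7 (e.g. 10, 15, 16, 17, 18, 19, 20).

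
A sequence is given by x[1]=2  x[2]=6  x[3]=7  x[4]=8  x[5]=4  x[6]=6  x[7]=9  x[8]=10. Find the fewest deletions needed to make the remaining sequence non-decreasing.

2

Fewest deletions = n − (longest non-decreasing subsequence).
Patience tails:
2 → extends → [2]
6 → extends → [2, 6]
7 → extends → [2, 6, 7]
8 → extends → [2, 6, 7, 8]
4 → replaces 6 → [2, 4, 7, 8]
6 → replaces 7 → [2, 4, 6, 8]
9 → extends → [2, 4, 6, 8, 9]
10 → extends → [2, 4, 6, 8, 9, 10]
Longest non-decreasing subsequence has length 6, so deletions = 8 − 6 = 2.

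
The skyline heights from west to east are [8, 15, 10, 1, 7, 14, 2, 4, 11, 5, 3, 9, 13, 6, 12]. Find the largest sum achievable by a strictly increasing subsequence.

Let S[i] be the best sum of a strictly increasing subsequence ending at i:
i:      1  2  3  4  5  6  7  8  9 10 11 12 13 14 15
a[i]:   8 15 10  1  7 14  2  4 11  5  3  9 13  6 12
S:      8 23 18  1  8 32  3  7 29 12  6 21 42 18 41
Maximum is 42 (e.g. 8 + 10 + 11 + 13).

42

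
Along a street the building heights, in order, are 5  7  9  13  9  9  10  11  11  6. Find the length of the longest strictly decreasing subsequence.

Let dp[i] be the longest strictly decreasing subsequence ending at i:
i:      1  2  3  4  5  6  7  8  9 10
a[i]:   5  7  9 13  9  9 10 11 11  6
dp:     1  1  1  1  2  2  2  2  2  3
Maximum is 3.

3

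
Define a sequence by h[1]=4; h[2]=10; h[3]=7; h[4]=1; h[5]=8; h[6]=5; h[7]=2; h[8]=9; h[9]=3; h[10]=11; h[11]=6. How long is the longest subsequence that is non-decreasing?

Let dp[i] be the length of the longest such subsequence ending at index i:
i:      1  2  3  4  5  6  7  8  9 10 11
h[i]:   4 10  7  1  8  5  2  9  3 11  6
dp:     1  2  2  1  3  2  2  4  3  5  4
Maximum dp value is 5.

5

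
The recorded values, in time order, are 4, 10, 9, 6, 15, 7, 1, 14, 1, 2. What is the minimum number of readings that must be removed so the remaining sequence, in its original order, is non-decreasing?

Fewest deletions = n − (longest non-decreasing subsequence).
Patience tails:
4 → extends → [4]
10 → extends → [4, 10]
9 → replaces 10 → [4, 9]
6 → replaces 9 → [4, 6]
15 → extends → [4, 6, 15]
7 → replaces 15 → [4, 6, 7]
1 → replaces 4 → [1, 6, 7]
14 → extends → [1, 6, 7, 14]
1 → replaces 6 → [1, 1, 7, 14]
2 → replaces 7 → [1, 1, 2, 14]
Longest non-decreasing subsequence has length 4, so deletions = 10 − 4 = 6.

6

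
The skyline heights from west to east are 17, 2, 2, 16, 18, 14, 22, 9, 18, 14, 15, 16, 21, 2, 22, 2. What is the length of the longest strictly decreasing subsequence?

Let dp[i] be the longest strictly decreasing subsequence ending at i:
i:      1  2  3  4  5  6  7  8  9 10 11 12 13 14 15 16
a[i]:  17  2  2 16 18 14 22  9 18 14 15 16 21  2 22  2
dp:     1  2  2  2  1  3  1  4  2  3  3  3  2  5  1  5
Maximum is 5.

5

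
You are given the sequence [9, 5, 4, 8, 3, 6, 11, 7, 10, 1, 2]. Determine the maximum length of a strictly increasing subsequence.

Track the smallest tail for each achievable length (strict):
9 → extends → [9]
5 → replaces 9 → [5]
4 → replaces 5 → [4]
8 → extends → [4, 8]
3 → replaces 4 → [3, 8]
6 → replaces 8 → [3, 6]
11 → extends → [3, 6, 11]
7 → replaces 11 → [3, 6, 7]
10 → extends → [3, 6, 7, 10]
1 → replaces 3 → [1, 6, 7, 10]
2 → replaces 6 → [1, 2, 7, 10]
Four tails, so the longest strictly increasing subsequence has length 4 (e.g. 5, 6, 7, 10).

4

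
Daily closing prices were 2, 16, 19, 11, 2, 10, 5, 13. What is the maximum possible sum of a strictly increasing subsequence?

37

Let S[i] be the best sum of a strictly increasing subsequence ending at i:
i:      1  2  3  4  5  6  7  8
a[i]:   2 16 19 11  2 10  5 13
S:      2 18 37 13  2 12  7 26
Maximum is 37 (e.g. 2 + 16 + 19).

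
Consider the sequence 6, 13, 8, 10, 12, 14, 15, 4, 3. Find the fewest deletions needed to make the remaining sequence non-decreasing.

Fewest deletions = n − (longest non-decreasing subsequence).
i:      1  2  3  4  5  6  7  8  9
a[i]:   6 13  8 10 12 14 15  4  3
dp:     1  2  2  3  4  5  6  1  1
max dp = 6, so deletions = 9 − 6 = 3.

3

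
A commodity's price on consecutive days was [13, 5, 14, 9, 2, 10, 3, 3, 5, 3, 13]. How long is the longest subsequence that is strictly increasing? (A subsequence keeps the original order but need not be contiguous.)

4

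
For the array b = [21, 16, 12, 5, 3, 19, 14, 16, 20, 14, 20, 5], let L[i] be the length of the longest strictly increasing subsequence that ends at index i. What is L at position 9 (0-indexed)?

dp[i] = 1 + max{dp[j] : j<i, b[j]<b[i]} (or 1 if no such j):
i:      0  1  2  3  4  5  6  7  8  9 10 11
b[i]:  21 16 12  5  3 19 14 16 20 14 20  5
dp:     1  1  1  1  1  2  2  3  4  2  4  2
At index 9 the value is 2.

2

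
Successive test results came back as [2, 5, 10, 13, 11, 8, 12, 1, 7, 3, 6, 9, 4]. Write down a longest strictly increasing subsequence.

2, 5, 10, 11, 12

Patience tails give the LIS length; then backtrack through the dp parents:
2 → extends → [2]
5 → extends → [2, 5]
10 → extends → [2, 5, 10]
13 → extends → [2, 5, 10, 13]
11 → replaces 13 → [2, 5, 10, 11]
8 → replaces 10 → [2, 5, 8, 11]
12 → extends → [2, 5, 8, 11, 12]
1 → replaces 2 → [1, 5, 8, 11, 12]
7 → replaces 8 → [1, 5, 7, 11, 12]
3 → replaces 5 → [1, 3, 7, 11, 12]
6 → replaces 7 → [1, 3, 6, 11, 12]
9 → replaces 11 → [1, 3, 6, 9, 12]
4 → replaces 6 → [1, 3, 4, 9, 12]
Length 5; one witness is 2, 5, 10, 11, 12.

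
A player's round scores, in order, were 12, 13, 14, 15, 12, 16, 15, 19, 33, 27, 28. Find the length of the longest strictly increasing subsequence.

Track the smallest tail for each achievable length (strict):
12 → extends → [12]
13 → extends → [12, 13]
14 → extends → [12, 13, 14]
15 → extends → [12, 13, 14, 15]
12 → already a tail → [12, 13, 14, 15]
16 → extends → [12, 13, 14, 15, 16]
15 → already a tail → [12, 13, 14, 15, 16]
19 → extends → [12, 13, 14, 15, 16, 19]
33 → extends → [12, 13, 14, 15, 16, 19, 33]
27 → replaces 33 → [12, 13, 14, 15, 16, 19, 27]
28 → extends → [12, 13, 14, 15, 16, 19, 27, 28]
Eight tails, so the longest strictly increasing subsequence has length 8 (e.g. 12, 13, 14, 15, 16, 19, 27, 28).

8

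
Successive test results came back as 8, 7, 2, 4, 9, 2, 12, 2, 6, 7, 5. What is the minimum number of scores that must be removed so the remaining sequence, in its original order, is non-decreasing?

Fewest deletions = n − (longest non-decreasing subsequence).
i:      1  2  3  4  5  6  7  8  9 10 11
a[i]:   8  7  2  4  9  2 12  2  6  7  5
dp:     1  1  1  2  3  2  4  3  4  5  4
max dp = 5, so deletions = 11 − 5 = 6.

6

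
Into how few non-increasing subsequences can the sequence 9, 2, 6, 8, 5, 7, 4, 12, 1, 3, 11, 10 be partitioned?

Place each on the leftmost legal pile:
9 → new pile 1 (tops now [9])
2 → pile 1 (tops now [2])
6 → new pile 2 (tops now [2, 6])
8 → new pile 3 (tops now [2, 6, 8])
5 → pile 2 (tops now [2, 5, 8])
7 → pile 3 (tops now [2, 5, 7])
4 → pile 2 (tops now [2, 4, 7])
12 → new pile 4 (tops now [2, 4, 7, 12])
1 → pile 1 (tops now [1, 4, 7, 12])
3 → pile 2 (tops now [1, 3, 7, 12])
11 → pile 4 (tops now [1, 3, 7, 11])
10 → pile 4 (tops now [1, 3, 7, 10])
Four piles.

4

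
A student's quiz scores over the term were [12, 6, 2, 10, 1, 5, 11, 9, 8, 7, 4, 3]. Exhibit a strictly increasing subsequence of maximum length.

Patience tails give the LIS length; then backtrack through the dp parents:
12 → extends → [12]
6 → replaces 12 → [6]
2 → replaces 6 → [2]
10 → extends → [2, 10]
1 → replaces 2 → [1, 10]
5 → replaces 10 → [1, 5]
11 → extends → [1, 5, 11]
9 → replaces 11 → [1, 5, 9]
8 → replaces 9 → [1, 5, 8]
7 → replaces 8 → [1, 5, 7]
4 → replaces 5 → [1, 4, 7]
3 → replaces 4 → [1, 3, 7]
Length 3; one witness is 6, 10, 11.

6, 10, 11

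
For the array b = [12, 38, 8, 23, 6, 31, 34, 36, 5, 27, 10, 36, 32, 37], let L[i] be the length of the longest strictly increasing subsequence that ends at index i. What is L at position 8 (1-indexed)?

5

dp[i] = 1 + max{dp[j] : j<i, b[j]<b[i]} (or 1 if no such j):
i:      1  2  3  4  5  6  7  8  9 10 11 12 13 14
b[i]:  12 38  8 23  6 31 34 36  5 27 10 36 32 37
dp:     1  2  1  2  1  3  4  5  1  3  2  5  4  6
At index 8 the value is 5.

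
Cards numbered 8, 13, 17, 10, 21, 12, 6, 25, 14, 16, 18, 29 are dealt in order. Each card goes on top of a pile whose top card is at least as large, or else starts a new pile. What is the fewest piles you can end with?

7

The minimum number of non-increasing subsequences covering a sequence equals the length of its longest strictly increasing subsequence.
LIS length is 7 (e.g. 8, 10, 12, 14, 16, 18, 29), so 7 piles are needed.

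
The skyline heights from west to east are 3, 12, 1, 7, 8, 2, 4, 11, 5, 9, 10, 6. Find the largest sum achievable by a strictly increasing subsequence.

Let S[i] be the best sum of a strictly increasing subsequence ending at i:
i:      1  2  3  4  5  6  7  8  9 10 11 12
a[i]:   3 12  1  7  8  2  4 11  5  9 10  6
S:      3 15  1 10 18  3  7 29 12 27 37 18
Maximum is 37 (e.g. 3 + 7 + 8 + 9 + 10).

37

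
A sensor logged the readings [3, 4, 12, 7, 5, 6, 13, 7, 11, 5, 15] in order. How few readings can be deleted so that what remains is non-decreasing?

Fewest deletions = n − (longest non-decreasing subsequence).
i:      1  2  3  4  5  6  7  8  9 10 11
a[i]:   3  4 12  7  5  6 13  7 11  5 15
dp:     1  2  3  3  3  4  5  5  6  4  7
max dp = 7, so deletions = 11 − 7 = 4.

4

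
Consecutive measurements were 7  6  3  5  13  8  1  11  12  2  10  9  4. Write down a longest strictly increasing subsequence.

3, 5, 8, 11, 12

Patience tails give the LIS length; then backtrack through the dp parents:
7 → extends → [7]
6 → replaces 7 → [6]
3 → replaces 6 → [3]
5 → extends → [3, 5]
13 → extends → [3, 5, 13]
8 → replaces 13 → [3, 5, 8]
1 → replaces 3 → [1, 5, 8]
11 → extends → [1, 5, 8, 11]
12 → extends → [1, 5, 8, 11, 12]
2 → replaces 5 → [1, 2, 8, 11, 12]
10 → replaces 11 → [1, 2, 8, 10, 12]
9 → replaces 10 → [1, 2, 8, 9, 12]
4 → replaces 8 → [1, 2, 4, 9, 12]
Length 5; one witness is 3, 5, 8, 11, 12.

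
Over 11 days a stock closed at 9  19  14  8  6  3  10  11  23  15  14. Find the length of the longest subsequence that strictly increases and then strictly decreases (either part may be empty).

inc[i] = longest strictly increasing subsequence ending at i; dec[i] = longest strictly decreasing subsequence starting at i:
i:      1  2  3  4  5  6  7  8  9 10 11
a[i]:   9 19 14  8  6  3 10 11 23 15 14
inc:    1  2  2  1  1  1  2  3  4  4  4
dec:    4  5  4  3  2  1  1  1  3  2  1
Best peak at i=2 (value 19): inc=2, dec=5, length 2+5−1 = 6.

6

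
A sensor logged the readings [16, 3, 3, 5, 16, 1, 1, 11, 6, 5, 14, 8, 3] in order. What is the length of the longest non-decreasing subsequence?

Let dp[i] be the length of the longest such subsequence ending at index i:
i:      1  2  3  4  5  6  7  8  9 10 11 12 13
a[i]:  16  3  3  5 16  1  1 11  6  5 14  8  3
dp:     1  1  2  3  4  1  2  4  4  4  5  5  3
Maximum dp value is 5.

5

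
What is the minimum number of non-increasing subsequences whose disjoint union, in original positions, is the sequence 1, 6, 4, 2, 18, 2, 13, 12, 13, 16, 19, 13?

Place each on the leftmost legal pile:
1 → new pile 1 (tops now [1])
6 → new pile 2 (tops now [1, 6])
4 → pile 2 (tops now [1, 4])
2 → pile 2 (tops now [1, 2])
18 → new pile 3 (tops now [1, 2, 18])
2 → pile 2 (tops now [1, 2, 18])
13 → pile 3 (tops now [1, 2, 13])
12 → pile 3 (tops now [1, 2, 12])
13 → new pile 4 (tops now [1, 2, 12, 13])
16 → new pile 5 (tops now [1, 2, 12, 13, 16])
19 → new pile 6 (tops now [1, 2, 12, 13, 16, 19])
13 → pile 4 (tops now [1, 2, 12, 13, 16, 19])
Six piles.

6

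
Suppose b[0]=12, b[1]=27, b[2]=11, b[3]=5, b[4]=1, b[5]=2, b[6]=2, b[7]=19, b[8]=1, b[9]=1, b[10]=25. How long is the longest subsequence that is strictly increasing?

4

Track the smallest tail for each achievable length (strict):
12 → extends → [12]
27 → extends → [12, 27]
11 → replaces 12 → [11, 27]
5 → replaces 11 → [5, 27]
1 → replaces 5 → [1, 27]
2 → replaces 27 → [1, 2]
2 → already a tail → [1, 2]
19 → extends → [1, 2, 19]
1 → already a tail → [1, 2, 19]
1 → already a tail → [1, 2, 19]
25 → extends → [1, 2, 19, 25]
Four tails, so the longest strictly increasing subsequence has length 4 (e.g. 1, 2, 19, 25).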